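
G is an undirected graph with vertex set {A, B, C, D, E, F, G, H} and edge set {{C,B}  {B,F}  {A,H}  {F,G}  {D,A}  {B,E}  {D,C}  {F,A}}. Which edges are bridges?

The edges on the cycle D-C-B-F-A-D are not bridges since each lies on that cycle.
But removing F–G disconnects F from G; removing B–E disconnects B from E; removing A–H disconnects A from H — these are bridges.

A-H, B-E, F-G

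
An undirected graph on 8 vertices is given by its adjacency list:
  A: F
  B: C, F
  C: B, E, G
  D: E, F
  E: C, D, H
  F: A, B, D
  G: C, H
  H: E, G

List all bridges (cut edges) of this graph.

A-F

The edges on the cycle E-D-F-B-C-G-H-E are not bridges since each lies on that cycle.
But removing F-A disconnects F from A — this is a bridge.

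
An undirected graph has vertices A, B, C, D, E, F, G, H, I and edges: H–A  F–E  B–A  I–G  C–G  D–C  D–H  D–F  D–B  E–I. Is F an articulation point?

No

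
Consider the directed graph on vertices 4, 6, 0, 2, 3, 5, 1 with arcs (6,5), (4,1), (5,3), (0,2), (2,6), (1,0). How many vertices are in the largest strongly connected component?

{6} is an SCC by itself.
{5} is an SCC by itself.
{4} is an SCC by itself.
{2} is an SCC by itself.
{1} is an SCC by itself.
(and 2 more singleton SCCs)
The largest has 1 vertex.

1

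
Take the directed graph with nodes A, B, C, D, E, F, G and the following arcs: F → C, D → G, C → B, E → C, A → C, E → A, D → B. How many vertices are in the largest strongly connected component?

1

{B} is an SCC by itself.
{C} is an SCC by itself.
{D} is an SCC by itself.
{A} is an SCC by itself.
{G} is an SCC by itself.
(and 2 more singleton SCCs)
The largest has 1 vertex.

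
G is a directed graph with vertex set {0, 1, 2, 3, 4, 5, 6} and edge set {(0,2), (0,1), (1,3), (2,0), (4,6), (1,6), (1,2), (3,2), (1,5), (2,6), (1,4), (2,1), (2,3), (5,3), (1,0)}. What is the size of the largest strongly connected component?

5

{0, 1, 2, 3, 5} are all mutually reachable — one SCC of size 5.
{4} is an SCC by itself.
{6} is an SCC by itself.
The largest has 5 vertices.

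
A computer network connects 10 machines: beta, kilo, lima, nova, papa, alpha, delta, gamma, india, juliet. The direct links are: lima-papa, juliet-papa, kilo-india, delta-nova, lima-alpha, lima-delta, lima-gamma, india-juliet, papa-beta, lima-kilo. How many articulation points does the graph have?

Removing lima increases the component count from 1 to 4, so lima is a cut vertex.
Removing papa increases the component count from 1 to 2, so papa is a cut vertex.
Removing delta increases the component count from 1 to 2, so delta is a cut vertex.
By contrast removing kilo leaves 1 component; it is not a cut vertex. No other vertex is a cut vertex either.

3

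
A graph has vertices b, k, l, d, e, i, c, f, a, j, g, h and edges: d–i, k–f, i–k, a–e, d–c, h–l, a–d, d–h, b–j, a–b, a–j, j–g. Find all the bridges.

a-d, a-e, c-d, d-h, d-i, f-k, g-j, h-l, i-k

The edges on the cycle a-b-j-a are not bridges since each lies on that cycle.
But removing a–d disconnects a from d; removing i–k disconnects i from k; removing d–i disconnects d from i; removing h–d disconnects h from d — these are bridges.
In total 9 edges are bridges.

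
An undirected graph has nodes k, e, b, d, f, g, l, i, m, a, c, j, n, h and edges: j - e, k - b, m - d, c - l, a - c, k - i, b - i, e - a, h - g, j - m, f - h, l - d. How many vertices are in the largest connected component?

7

n is isolated — a component by itself.
Starting from b we can reach b, i, k. That is one component of size 3.
Starting from f we can reach f, g, h. That is one component of size 3.
Starting from a we can reach a, c, d, e, j, l, m. That is one component of size 7.
The largest has 7 vertices.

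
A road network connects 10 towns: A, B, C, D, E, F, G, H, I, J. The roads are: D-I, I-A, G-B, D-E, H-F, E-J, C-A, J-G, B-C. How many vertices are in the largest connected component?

8

Starting from F we can reach F, H. That is one component of size 2.
Starting from A we can reach A, B, C, D, E, G, I, J. That is one component of size 8.
The largest has 8 vertices.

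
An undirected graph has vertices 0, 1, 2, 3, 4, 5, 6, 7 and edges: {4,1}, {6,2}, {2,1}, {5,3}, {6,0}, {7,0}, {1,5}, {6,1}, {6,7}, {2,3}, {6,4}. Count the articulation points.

Removing 6 increases the component count from 1 to 2, so 6 is a cut vertex.
By contrast removing 3 leaves 1 component; it is not a cut vertex. No other vertex is a cut vertex either.

1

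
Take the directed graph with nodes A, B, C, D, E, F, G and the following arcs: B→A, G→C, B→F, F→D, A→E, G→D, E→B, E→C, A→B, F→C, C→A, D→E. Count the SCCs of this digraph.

2

{A, B, C, D, E, F} are all mutually reachable — one SCC of size 6.
{G} is an SCC by itself.
That gives 2 strongly connected components.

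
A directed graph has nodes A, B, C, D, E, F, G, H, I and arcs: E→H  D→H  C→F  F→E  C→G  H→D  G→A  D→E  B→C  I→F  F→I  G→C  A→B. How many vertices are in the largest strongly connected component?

4

{A, B, C, G} are all mutually reachable — one SCC of size 4.
{D, E, H} are all mutually reachable — one SCC of size 3.
{F, I} are all mutually reachable — one SCC of size 2.
The largest has 4 vertices.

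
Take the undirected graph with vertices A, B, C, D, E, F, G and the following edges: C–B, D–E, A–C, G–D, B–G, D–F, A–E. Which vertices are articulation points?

Removing D increases the component count from 1 to 2, so D is a cut vertex.
By contrast removing F leaves 1 component; it is not a cut vertex. No other vertex is a cut vertex either.

D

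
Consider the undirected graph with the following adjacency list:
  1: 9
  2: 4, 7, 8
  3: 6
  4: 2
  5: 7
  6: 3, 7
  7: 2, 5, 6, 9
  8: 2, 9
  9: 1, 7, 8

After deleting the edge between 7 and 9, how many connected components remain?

1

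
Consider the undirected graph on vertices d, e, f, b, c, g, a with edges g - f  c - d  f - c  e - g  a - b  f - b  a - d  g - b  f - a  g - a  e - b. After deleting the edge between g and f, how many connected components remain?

1

g and f are still connected via g-b-f, so the component count stays at 1.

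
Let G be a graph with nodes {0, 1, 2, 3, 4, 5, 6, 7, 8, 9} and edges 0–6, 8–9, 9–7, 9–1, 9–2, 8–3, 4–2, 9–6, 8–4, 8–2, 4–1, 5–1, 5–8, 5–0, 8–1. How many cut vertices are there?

Removing 8 increases the component count from 1 to 2, so 8 is a cut vertex.
Removing 9 increases the component count from 1 to 2, so 9 is a cut vertex.
By contrast removing 0 leaves 1 component; it is not a cut vertex. No other vertex is a cut vertex either.

2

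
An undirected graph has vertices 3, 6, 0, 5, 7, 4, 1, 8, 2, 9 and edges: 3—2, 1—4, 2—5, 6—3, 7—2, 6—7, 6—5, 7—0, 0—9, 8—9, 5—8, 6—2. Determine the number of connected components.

Starting from 1 we can reach 1, 4. That is one component of size 2.
Starting from 0 we can reach 0, 2, 3, 5, 6, 7, 8, 9. That is one component of size 8.
Total: 2 components.

2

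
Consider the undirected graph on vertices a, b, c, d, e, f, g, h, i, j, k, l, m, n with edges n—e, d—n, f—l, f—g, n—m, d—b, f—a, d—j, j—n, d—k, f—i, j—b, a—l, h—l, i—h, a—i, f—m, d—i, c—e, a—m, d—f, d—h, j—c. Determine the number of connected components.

1

Starting from a we can reach a, b, c, d, e, f, g, h, i, j, k, l, m, n. That is one component of size 14.
Total: 1 component.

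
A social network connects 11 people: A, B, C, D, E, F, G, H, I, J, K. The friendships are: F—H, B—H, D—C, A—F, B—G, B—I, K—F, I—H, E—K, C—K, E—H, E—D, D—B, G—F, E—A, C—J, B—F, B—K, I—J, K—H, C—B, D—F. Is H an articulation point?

No

Deleting H leaves 1 component (was 1) (its neighbors B, E, F, I, K remain connected to each other), so H is not a cut vertex.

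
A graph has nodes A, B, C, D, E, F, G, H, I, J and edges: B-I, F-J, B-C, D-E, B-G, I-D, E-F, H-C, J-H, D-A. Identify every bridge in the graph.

A-D, B-G

The edges on the cycle B-I-D-E-F-J-H-C-B are not bridges since each lies on that cycle.
But removing A-D disconnects A from D; removing B-G disconnects B from G — these are bridges.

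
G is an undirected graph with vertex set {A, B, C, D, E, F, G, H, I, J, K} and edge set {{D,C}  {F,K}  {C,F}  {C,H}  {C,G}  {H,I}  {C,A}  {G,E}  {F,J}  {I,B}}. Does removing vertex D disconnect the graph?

No

Deleting D leaves 1 component (was 1), so D is not a cut vertex.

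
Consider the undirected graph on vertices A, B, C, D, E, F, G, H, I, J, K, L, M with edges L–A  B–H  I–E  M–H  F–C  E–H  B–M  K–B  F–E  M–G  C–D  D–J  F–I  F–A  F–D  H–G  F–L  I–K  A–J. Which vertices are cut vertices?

Removing F increases the component count from 1 to 2, so F is a cut vertex.
By contrast removing K leaves 1 component; it is not a cut vertex. No other vertex is a cut vertex either.

F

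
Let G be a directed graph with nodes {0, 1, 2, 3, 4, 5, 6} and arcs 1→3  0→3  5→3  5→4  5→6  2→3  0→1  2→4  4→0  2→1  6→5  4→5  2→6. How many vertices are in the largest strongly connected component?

3

{4, 5, 6} are all mutually reachable — one SCC of size 3.
{1} is an SCC by itself.
{2} is an SCC by itself.
{0} is an SCC by itself.
{3} is an SCC by itself.
The largest has 3 vertices.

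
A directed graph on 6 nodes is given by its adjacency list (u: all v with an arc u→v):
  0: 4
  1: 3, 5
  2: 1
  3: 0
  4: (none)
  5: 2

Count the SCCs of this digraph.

4

{1, 2, 5} are all mutually reachable — one SCC of size 3.
{0} is an SCC by itself.
{3} is an SCC by itself.
{4} is an SCC by itself.
That gives 4 strongly connected components.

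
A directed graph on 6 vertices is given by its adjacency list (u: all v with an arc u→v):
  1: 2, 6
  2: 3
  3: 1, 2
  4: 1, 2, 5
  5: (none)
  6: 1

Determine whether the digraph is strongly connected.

There is no directed path from 6 to 4, so the graph is not strongly connected.

No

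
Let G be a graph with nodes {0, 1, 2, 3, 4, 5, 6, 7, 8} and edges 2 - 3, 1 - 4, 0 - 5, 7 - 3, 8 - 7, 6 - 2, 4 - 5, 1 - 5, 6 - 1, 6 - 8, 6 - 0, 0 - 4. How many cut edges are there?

The edges on the cycle 1-4-5-1 are not bridges since each lies on that cycle.
Every edge lies on some cycle, so there are no bridges.

0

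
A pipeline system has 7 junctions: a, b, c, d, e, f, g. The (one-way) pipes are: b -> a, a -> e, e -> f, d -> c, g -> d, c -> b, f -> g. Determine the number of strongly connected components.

{a, b, c, d, e, f, g} are all mutually reachable — one SCC of size 7.
That gives 1 strongly connected component.

1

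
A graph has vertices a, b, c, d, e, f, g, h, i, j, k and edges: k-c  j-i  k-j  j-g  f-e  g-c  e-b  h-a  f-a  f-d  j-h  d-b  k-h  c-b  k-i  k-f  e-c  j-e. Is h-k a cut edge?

No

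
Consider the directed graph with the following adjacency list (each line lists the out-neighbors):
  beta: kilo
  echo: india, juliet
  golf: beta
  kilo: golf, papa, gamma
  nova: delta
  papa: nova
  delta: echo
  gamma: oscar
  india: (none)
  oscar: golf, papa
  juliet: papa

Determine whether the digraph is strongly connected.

No

There is no directed path from india to gamma, so the graph is not strongly connected.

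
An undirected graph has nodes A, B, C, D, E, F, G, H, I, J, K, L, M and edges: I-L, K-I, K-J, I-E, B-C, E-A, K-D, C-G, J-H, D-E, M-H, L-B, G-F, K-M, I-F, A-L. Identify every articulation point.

K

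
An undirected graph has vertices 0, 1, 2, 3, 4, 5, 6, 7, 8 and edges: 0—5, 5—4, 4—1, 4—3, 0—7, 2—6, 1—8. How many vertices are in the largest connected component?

7

Starting from 2 we can reach 2, 6. That is one component of size 2.
Starting from 0 we can reach 0, 1, 3, 4, 5, 7, 8. That is one component of size 7.
The largest has 7 vertices.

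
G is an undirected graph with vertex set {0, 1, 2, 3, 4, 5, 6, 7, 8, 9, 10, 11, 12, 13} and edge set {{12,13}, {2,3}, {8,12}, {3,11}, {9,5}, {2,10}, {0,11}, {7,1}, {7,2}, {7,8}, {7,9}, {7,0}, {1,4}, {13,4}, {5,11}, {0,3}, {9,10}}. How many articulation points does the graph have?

1

Removing 7 increases the component count from 2 to 3, so 7 is a cut vertex.
By contrast removing 12 leaves 2 components; it is not a cut vertex. No other vertex is a cut vertex either.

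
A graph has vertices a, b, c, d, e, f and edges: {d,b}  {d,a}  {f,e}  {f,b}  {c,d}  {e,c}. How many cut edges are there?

The edges on the cycle f-e-c-d-b-f are not bridges since each lies on that cycle.
But removing d-a disconnects d from a — this is a bridge.

1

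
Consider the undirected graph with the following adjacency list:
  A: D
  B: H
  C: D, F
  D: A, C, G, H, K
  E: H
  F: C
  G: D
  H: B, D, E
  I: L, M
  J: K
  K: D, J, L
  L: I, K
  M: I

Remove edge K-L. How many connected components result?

2

Before removal there is 1 component.
K-L is a bridge — removing it separates K's side from L's side.
After removal: 2 components.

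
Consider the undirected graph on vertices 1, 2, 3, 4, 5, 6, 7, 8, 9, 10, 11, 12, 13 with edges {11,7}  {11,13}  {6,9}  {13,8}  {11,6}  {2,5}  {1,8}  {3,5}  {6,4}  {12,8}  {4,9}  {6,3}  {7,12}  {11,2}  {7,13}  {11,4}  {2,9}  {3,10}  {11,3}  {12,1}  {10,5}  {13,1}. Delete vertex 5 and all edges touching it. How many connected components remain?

With 5 gone, the remaining components are: {1, 2, 3, 4, 6, 7, 8, 9, 10, 11, 12, 13}.
That is 1 component.

1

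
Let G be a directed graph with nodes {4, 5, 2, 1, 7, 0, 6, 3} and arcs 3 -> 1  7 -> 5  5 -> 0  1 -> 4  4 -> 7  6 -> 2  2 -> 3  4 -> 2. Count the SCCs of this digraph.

5

{1, 2, 3, 4} are all mutually reachable — one SCC of size 4.
{5} is an SCC by itself.
{7} is an SCC by itself.
{6} is an SCC by itself.
{0} is an SCC by itself.
That gives 5 strongly connected components.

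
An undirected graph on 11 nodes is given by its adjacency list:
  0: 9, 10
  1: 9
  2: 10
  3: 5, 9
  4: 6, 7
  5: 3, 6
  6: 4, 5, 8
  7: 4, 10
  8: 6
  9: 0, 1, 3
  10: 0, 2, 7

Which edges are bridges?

1-9, 10-2, 6-8

The edges on the cycle 7-10-0-9-3-5-6-4-7 are not bridges since each lies on that cycle.
But removing 1-9 disconnects 1 from 9; removing 8-6 disconnects 8 from 6; removing 10-2 disconnects 10 from 2 — these are bridges.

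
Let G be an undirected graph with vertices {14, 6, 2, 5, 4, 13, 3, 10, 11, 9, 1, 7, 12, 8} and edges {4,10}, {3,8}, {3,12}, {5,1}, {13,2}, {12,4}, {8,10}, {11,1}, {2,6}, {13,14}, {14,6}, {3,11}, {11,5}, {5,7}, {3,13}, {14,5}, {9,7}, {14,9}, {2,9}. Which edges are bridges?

none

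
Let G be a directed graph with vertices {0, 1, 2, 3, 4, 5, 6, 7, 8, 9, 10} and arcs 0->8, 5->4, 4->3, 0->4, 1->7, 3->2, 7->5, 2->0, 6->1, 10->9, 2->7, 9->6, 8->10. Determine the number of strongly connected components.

{0, 1, 2, 3, 4, 5, 6, 7, 8, 9, 10} are all mutually reachable — one SCC of size 11.
That gives 1 strongly connected component.

1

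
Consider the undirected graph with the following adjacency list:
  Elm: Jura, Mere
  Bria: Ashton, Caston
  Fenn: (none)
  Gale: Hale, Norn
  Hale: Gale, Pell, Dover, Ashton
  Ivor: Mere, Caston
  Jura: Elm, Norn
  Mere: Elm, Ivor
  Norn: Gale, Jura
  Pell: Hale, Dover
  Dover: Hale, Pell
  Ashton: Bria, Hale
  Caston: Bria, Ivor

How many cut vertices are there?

1

Removing Hale increases the component count from 2 to 3, so Hale is a cut vertex.
By contrast removing Mere leaves 2 components; it is not a cut vertex. No other vertex is a cut vertex either.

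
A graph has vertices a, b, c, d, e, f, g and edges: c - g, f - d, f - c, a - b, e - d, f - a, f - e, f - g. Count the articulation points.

2

Removing a increases the component count from 1 to 2, so a is a cut vertex.
Removing f increases the component count from 1 to 3, so f is a cut vertex.
By contrast removing e leaves 1 component; it is not a cut vertex. No other vertex is a cut vertex either.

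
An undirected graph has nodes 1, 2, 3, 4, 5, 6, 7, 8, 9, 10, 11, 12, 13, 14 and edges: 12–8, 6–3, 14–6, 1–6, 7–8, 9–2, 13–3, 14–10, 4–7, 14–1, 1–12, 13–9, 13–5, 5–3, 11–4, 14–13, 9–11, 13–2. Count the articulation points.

1

Removing 14 increases the component count from 1 to 2, so 14 is a cut vertex.
By contrast removing 2 leaves 1 component; it is not a cut vertex. No other vertex is a cut vertex either.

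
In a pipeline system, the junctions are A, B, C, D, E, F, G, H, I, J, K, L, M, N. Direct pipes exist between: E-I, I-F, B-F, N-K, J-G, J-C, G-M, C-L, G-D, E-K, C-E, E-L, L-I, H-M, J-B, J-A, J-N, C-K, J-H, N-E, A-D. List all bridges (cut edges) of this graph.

none

The edges on the cycle N-E-K-N are not bridges since each lies on that cycle.
Every edge lies on some cycle, so there are no bridges.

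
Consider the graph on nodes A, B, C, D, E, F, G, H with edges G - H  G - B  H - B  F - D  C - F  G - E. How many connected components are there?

3

A is isolated — a component by itself.
Starting from C we can reach C, D, F. That is one component of size 3.
Starting from B we can reach B, E, G, H. That is one component of size 4.
Total: 3 components.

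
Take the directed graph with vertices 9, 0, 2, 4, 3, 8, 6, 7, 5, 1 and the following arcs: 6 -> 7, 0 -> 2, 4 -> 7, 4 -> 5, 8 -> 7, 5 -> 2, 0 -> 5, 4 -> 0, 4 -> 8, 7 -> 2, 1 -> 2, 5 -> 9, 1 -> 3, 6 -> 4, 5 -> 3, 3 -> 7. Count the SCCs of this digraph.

{0} is an SCC by itself.
{9} is an SCC by itself.
{7} is an SCC by itself.
{5} is an SCC by itself.
{1} is an SCC by itself.
(and 5 more singleton SCCs)
That gives 10 strongly connected components.

10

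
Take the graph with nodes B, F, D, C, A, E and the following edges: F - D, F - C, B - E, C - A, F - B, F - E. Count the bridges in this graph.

3

The edges on the cycle F-B-E-F are not bridges since each lies on that cycle.
But removing C - A disconnects C from A; removing F - D disconnects F from D; removing F - C disconnects F from C — these are bridges.
That makes 3 bridges.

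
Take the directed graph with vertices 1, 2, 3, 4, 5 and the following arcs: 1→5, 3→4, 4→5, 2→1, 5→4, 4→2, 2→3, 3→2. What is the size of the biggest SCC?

{1, 2, 3, 4, 5} are all mutually reachable — one SCC of size 5.
The largest has 5 vertices.

5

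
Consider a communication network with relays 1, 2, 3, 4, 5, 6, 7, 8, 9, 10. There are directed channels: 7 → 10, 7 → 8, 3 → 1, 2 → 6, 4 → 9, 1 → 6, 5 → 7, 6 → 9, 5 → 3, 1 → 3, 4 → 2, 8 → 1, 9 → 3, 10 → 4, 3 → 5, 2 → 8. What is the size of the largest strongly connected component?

{1, 2, 3, 4, 5, 6, 7, 8, 9, 10} are all mutually reachable — one SCC of size 10.
The largest has 10 vertices.

10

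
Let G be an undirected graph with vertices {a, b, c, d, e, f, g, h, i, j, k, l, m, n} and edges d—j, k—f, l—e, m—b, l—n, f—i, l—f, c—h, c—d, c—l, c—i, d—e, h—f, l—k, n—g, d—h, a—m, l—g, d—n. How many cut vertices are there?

2

Removing d increases the component count from 2 to 3, so d is a cut vertex.
Removing m increases the component count from 2 to 3, so m is a cut vertex.
By contrast removing f leaves 2 components; it is not a cut vertex. No other vertex is a cut vertex either.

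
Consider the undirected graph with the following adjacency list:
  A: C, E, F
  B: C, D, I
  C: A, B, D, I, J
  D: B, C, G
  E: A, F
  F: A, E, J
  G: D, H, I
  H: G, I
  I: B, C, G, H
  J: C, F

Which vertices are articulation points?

C

Removing C increases the component count from 1 to 2, so C is a cut vertex.
By contrast removing G leaves 1 component; it is not a cut vertex. No other vertex is a cut vertex either.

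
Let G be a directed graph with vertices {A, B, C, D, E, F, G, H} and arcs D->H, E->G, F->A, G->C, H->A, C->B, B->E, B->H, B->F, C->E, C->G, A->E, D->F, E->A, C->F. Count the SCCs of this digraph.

{A, B, C, E, F, G, H} are all mutually reachable — one SCC of size 7.
{D} is an SCC by itself.
That gives 2 strongly connected components.

2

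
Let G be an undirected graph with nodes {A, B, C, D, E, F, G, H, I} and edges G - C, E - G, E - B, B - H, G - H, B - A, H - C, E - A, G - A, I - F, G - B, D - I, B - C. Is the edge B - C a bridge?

After removing B - C, the path B-G-C still connects them, so the edge is not a bridge.

No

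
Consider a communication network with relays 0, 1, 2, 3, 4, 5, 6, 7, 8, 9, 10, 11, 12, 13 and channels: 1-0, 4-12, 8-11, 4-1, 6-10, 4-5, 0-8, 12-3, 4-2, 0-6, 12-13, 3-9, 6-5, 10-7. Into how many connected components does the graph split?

Starting from 0 we can reach 0, 1, 2, 3, 4, 5, 6, 7, 8, 9, 10, 11, 12, 13. That is one component of size 14.
Total: 1 component.

1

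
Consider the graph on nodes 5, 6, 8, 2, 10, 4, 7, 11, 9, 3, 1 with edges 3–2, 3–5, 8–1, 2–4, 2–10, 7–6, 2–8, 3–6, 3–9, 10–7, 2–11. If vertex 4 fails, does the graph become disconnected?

No

Deleting 4 leaves 1 component (was 1), so 4 is not a cut vertex.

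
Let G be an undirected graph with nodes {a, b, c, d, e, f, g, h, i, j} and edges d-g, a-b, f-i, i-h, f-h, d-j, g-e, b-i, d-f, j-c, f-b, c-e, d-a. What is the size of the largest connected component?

10

Starting from a we can reach a, b, c, d, e, f, g, h, i, j. That is one component of size 10.
The largest has 10 vertices.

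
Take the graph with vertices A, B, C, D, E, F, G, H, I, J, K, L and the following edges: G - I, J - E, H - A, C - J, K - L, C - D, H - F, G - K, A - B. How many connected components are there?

3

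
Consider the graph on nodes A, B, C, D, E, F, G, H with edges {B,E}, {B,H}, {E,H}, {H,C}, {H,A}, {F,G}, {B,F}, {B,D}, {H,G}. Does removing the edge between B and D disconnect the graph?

Yes

Removing B-D leaves no path between B and D: the component count goes from 1 to 2. So it is a bridge.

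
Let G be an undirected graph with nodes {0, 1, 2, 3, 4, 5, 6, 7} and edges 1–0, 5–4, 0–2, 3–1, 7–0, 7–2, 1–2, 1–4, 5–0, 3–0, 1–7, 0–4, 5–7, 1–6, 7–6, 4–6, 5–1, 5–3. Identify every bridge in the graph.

none

The edges on the cycle 5-3-0-2-1-5 are not bridges since each lies on that cycle.
Every edge lies on some cycle, so there are no bridges.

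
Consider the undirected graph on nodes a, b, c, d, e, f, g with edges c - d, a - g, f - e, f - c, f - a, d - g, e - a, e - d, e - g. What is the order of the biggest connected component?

b is isolated — a component by itself.
Starting from a we can reach a, c, d, e, f, g. That is one component of size 6.
The largest has 6 vertices.

6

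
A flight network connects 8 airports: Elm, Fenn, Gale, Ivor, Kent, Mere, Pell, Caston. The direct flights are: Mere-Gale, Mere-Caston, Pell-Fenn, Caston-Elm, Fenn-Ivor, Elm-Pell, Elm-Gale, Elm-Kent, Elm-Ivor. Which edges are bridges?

Elm-Kent

The edges on the cycle Elm-Pell-Fenn-Ivor-Elm are not bridges since each lies on that cycle.
But removing Elm-Kent disconnects Elm from Kent — this is a bridge.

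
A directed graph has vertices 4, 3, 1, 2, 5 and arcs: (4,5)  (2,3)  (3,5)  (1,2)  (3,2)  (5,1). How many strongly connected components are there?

{1, 2, 3, 5} are all mutually reachable — one SCC of size 4.
{4} is an SCC by itself.
That gives 2 strongly connected components.

2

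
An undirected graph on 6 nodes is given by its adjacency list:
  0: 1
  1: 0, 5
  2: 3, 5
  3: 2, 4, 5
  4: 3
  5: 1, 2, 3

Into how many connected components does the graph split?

Starting from 0 we can reach 0, 1, 2, 3, 4, 5. That is one component of size 6.
Total: 1 component.

1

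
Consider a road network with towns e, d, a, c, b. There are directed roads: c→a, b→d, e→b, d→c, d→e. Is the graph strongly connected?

No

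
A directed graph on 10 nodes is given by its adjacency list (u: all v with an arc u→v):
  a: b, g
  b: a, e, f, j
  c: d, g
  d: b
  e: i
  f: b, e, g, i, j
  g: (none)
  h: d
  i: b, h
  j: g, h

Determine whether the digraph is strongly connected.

There is no directed path from b to c, so the graph is not strongly connected.

No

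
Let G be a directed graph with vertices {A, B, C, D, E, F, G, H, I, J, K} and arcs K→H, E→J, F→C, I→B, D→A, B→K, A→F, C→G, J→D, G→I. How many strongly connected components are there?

{I} is an SCC by itself.
{D} is an SCC by itself.
{E} is an SCC by itself.
{G} is an SCC by itself.
{A} is an SCC by itself.
(and 6 more singleton SCCs)
That gives 11 strongly connected components.

11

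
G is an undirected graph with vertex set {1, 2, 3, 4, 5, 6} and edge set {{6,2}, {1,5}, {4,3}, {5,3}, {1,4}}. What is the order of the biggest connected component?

4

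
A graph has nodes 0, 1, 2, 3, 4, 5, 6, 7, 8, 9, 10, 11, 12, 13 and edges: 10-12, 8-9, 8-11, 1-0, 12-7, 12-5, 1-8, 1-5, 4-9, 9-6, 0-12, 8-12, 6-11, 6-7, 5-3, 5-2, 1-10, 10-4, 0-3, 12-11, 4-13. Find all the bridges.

13-4, 2-5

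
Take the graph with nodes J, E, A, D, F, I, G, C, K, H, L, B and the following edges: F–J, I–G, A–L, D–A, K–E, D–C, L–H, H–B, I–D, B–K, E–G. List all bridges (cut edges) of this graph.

C-D, F-J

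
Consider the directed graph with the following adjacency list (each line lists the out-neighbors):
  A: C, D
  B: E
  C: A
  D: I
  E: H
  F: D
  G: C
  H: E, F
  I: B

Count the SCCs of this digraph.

{B, D, E, F, H, I} are all mutually reachable — one SCC of size 6.
{A, C} are all mutually reachable — one SCC of size 2.
{G} is an SCC by itself.
That gives 3 strongly connected components.

3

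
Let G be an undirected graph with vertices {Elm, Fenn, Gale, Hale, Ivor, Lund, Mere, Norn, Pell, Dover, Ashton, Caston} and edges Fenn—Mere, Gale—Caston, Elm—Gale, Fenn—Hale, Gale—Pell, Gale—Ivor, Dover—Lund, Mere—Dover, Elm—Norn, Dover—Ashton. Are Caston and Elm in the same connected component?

Yes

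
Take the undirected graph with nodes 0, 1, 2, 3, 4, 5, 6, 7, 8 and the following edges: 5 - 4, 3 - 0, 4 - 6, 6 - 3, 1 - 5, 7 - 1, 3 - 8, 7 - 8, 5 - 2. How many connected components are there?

Starting from 0 we can reach 0, 1, 2, 3, 4, 5, 6, 7, 8. That is one component of size 9.
Total: 1 component.

1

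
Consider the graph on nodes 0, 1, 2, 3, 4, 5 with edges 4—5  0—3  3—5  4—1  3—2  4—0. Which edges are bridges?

The edges on the cycle 4-0-3-5-4 are not bridges since each lies on that cycle.
But removing 3—2 disconnects 3 from 2; removing 4—1 disconnects 4 from 1 — these are bridges.

1-4, 2-3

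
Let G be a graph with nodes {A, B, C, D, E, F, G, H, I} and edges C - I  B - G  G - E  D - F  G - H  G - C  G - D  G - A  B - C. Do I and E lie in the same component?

From I we can reach A, B, C, D, E, F, G, H, I, which includes E.

Yes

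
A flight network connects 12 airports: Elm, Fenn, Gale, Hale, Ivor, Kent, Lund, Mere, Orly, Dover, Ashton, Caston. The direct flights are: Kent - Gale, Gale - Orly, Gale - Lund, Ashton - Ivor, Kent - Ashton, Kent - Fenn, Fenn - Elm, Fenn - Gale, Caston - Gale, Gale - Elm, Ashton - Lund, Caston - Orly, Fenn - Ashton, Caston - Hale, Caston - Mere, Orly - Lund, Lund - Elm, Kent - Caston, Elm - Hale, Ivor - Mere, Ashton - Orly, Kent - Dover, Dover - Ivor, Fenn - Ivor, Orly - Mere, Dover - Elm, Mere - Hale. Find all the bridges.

The edges on the cycle Kent-Caston-Orly-Lund-Elm-Gale-Kent are not bridges since each lies on that cycle.
Every edge lies on some cycle, so there are no bridges.

none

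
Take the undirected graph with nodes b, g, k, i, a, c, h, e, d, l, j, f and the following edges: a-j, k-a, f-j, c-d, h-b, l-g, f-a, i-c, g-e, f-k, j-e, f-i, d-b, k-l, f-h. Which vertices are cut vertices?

Removing f increases the component count from 1 to 2, so f is a cut vertex.
By contrast removing g leaves 1 component; it is not a cut vertex. No other vertex is a cut vertex either.

f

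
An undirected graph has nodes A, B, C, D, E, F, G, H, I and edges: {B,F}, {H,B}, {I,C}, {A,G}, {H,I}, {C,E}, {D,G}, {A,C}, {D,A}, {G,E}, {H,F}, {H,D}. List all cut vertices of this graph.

H

Removing H increases the component count from 1 to 2, so H is a cut vertex.
By contrast removing C leaves 1 component; it is not a cut vertex. No other vertex is a cut vertex either.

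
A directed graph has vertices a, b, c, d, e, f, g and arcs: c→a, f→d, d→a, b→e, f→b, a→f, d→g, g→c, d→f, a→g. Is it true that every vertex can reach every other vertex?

No

There is no directed path from b to a, so the graph is not strongly connected.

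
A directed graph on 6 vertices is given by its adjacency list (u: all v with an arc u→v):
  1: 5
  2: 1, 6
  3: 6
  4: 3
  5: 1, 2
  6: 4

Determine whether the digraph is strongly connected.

No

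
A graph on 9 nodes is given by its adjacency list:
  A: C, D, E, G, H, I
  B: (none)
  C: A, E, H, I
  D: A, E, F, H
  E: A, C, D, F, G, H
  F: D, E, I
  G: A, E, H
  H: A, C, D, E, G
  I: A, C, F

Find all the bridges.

none

The edges on the cycle A-E-H-A are not bridges since each lies on that cycle.
Every edge lies on some cycle, so there are no bridges.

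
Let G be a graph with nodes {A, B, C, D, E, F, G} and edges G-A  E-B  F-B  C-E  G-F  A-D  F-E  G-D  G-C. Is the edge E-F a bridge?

No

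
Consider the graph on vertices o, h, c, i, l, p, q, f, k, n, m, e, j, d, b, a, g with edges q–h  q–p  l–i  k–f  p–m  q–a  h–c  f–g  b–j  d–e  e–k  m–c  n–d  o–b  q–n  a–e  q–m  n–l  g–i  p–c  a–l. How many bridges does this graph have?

The edges on the cycle q-h-c-m-q are not bridges since each lies on that cycle.
But removing o–b disconnects o from b; removing j–b disconnects j from b — these are bridges.
That makes 2 bridges.

2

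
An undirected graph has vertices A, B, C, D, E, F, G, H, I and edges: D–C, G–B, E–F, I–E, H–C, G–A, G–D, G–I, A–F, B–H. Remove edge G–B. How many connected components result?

1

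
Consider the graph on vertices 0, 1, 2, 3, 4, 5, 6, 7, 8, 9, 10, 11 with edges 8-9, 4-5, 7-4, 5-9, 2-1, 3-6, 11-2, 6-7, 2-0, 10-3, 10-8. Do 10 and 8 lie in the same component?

From 10 we can reach 3, 4, 5, 6, 7, 8, 9, 10, which includes 8.

Yes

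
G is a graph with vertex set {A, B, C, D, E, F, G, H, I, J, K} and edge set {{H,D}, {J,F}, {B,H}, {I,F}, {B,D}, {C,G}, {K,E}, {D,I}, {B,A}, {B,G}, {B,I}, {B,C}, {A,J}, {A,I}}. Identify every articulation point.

B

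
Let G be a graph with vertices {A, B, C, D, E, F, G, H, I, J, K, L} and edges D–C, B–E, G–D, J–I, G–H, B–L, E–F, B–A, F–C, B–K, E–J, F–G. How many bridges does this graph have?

The edges on the cycle F-G-D-C-F are not bridges since each lies on that cycle.
But removing B–L disconnects B from L; removing I–J disconnects I from J; removing B–E disconnects B from E; removing B–K disconnects B from K — these are bridges.
In total 8 edges are bridges.

8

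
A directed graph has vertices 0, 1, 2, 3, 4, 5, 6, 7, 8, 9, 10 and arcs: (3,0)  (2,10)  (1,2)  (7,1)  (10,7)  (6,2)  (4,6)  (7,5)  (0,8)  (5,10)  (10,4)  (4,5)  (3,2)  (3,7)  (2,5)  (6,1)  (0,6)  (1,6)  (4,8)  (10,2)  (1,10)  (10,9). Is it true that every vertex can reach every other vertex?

There is no directed path from 2 to 0, so the graph is not strongly connected.

No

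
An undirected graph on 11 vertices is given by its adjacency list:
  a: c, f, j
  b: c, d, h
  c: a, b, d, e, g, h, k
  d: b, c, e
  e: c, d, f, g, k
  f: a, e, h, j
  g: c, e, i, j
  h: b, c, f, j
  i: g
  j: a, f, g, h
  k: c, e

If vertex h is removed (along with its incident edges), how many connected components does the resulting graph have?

1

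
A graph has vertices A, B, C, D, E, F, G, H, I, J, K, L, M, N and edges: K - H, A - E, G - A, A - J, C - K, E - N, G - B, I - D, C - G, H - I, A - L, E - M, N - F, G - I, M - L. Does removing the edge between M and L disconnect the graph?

After removing M - L, the path M-E-A-L still connects them, so the edge is not a bridge.

No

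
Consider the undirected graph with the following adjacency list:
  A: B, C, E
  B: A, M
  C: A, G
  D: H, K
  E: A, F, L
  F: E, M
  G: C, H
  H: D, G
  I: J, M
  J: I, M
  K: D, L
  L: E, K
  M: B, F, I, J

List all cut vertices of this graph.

Removing M increases the component count from 1 to 2, so M is a cut vertex.
By contrast removing D leaves 1 component; it is not a cut vertex. No other vertex is a cut vertex either.

M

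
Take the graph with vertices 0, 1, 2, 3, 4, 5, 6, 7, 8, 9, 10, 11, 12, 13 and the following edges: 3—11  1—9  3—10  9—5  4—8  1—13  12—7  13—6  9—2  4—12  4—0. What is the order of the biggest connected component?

Starting from 3 we can reach 3, 10, 11. That is one component of size 3.
Starting from 0 we can reach 0, 4, 7, 8, 12. That is one component of size 5.
Starting from 1 we can reach 1, 2, 5, 6, 9, 13. That is one component of size 6.
The largest has 6 vertices.

6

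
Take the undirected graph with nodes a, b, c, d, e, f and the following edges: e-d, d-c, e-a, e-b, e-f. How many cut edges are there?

5

removing e-f disconnects e from f; removing b-e disconnects b from e; removing c-d disconnects c from d; removing a-e disconnects a from e — these are bridges.
In total 5 edges are bridges.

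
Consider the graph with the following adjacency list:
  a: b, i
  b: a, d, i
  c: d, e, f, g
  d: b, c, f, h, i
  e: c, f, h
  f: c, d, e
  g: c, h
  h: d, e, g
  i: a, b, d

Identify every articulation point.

d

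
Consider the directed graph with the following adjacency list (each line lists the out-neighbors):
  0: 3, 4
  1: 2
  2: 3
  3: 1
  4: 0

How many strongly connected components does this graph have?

2

{1, 2, 3} are all mutually reachable — one SCC of size 3.
{0, 4} are all mutually reachable — one SCC of size 2.
That gives 2 strongly connected components.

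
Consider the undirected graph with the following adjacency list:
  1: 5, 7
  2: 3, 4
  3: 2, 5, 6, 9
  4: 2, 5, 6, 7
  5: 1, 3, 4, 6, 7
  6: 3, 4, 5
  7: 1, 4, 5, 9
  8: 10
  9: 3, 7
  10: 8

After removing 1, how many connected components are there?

2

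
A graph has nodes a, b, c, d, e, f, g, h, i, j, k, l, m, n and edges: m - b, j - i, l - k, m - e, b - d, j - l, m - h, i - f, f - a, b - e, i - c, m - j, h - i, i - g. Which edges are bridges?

a-f, b-d, c-i, f-i, g-i, j-l, k-l

The edges on the cycle m-h-i-j-m are not bridges since each lies on that cycle.
But removing g - i disconnects g from i; removing b - d disconnects b from d; removing l - k disconnects l from k; removing a - f disconnects a from f — these are bridges.
In total 7 edges are bridges.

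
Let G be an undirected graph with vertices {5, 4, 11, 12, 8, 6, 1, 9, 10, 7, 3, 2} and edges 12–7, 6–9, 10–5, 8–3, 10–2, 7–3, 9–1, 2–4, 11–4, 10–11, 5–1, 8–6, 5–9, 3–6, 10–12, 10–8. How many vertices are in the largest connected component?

Starting from 1 we can reach 1, 2, 3, 4, 5, 6, 7, 8, 9, 10, 11, 12. That is one component of size 12.
The largest has 12 vertices.

12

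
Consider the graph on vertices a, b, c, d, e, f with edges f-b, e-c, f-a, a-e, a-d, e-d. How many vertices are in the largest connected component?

6

Starting from a we can reach a, b, c, d, e, f. That is one component of size 6.
The largest has 6 vertices.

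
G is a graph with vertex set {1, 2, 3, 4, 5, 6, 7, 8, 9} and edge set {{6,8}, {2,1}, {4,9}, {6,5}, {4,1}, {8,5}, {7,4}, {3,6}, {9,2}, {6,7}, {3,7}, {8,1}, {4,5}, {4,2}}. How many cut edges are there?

0

The edges on the cycle 4-9-2-4 are not bridges since each lies on that cycle.
Every edge lies on some cycle, so there are no bridges.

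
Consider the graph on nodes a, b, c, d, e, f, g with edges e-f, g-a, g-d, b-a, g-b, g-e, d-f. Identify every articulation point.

g

Removing g increases the component count from 2 to 3, so g is a cut vertex.
By contrast removing a leaves 2 components; it is not a cut vertex. No other vertex is a cut vertex either.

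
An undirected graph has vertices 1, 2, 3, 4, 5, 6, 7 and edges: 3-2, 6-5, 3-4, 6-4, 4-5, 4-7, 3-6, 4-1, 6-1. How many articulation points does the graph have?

Removing 3 increases the component count from 1 to 2, so 3 is a cut vertex.
Removing 4 increases the component count from 1 to 2, so 4 is a cut vertex.
By contrast removing 2 leaves 1 component; it is not a cut vertex. No other vertex is a cut vertex either.

2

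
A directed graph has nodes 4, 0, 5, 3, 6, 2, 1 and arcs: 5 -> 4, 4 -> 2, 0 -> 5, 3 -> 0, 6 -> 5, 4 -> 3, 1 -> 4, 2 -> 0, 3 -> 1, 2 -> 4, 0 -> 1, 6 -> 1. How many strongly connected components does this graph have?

{0, 1, 2, 3, 4, 5} are all mutually reachable — one SCC of size 6.
{6} is an SCC by itself.
That gives 2 strongly connected components.

2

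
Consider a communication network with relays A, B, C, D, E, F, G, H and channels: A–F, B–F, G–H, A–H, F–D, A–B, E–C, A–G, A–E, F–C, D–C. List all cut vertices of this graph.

Removing A increases the component count from 1 to 2, so A is a cut vertex.
By contrast removing D leaves 1 component; it is not a cut vertex. No other vertex is a cut vertex either.

A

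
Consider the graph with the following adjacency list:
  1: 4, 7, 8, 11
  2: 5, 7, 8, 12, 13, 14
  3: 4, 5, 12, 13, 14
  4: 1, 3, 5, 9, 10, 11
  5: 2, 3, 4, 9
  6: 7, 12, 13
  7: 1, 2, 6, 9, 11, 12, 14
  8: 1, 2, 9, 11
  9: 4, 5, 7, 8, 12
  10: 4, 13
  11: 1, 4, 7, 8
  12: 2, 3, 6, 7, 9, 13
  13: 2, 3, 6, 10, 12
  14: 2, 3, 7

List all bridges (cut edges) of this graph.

The edges on the cycle 9-8-11-4-5-9 are not bridges since each lies on that cycle.
Every edge lies on some cycle, so there are no bridges.

none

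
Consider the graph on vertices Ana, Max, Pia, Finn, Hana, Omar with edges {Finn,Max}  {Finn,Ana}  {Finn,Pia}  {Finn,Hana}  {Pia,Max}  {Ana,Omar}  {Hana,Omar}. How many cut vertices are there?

1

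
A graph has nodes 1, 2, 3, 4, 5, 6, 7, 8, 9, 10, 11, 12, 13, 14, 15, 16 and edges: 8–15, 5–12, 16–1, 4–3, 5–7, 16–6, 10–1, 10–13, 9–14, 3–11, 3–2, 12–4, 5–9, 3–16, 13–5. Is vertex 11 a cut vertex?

No

Deleting 11 leaves 2 components (was 2), so 11 is not a cut vertex.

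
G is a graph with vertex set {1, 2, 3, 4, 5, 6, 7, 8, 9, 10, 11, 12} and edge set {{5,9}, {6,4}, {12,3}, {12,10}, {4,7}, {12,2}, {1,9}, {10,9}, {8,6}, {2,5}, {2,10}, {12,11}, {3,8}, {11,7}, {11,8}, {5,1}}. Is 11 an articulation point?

No

Deleting 11 leaves 1 component (was 1) (its neighbors 7, 8, 12 remain connected to each other), so 11 is not a cut vertex.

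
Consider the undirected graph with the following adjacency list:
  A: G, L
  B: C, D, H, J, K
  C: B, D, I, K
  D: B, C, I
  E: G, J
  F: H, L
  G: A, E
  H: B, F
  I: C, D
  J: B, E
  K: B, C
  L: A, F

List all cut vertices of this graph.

Removing B increases the component count from 1 to 2, so B is a cut vertex.
By contrast removing D leaves 1 component; it is not a cut vertex. No other vertex is a cut vertex either.

B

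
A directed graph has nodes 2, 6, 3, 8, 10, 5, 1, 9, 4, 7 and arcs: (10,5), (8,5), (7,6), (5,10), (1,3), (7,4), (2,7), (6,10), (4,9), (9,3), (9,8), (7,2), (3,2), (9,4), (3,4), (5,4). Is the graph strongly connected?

No

There is no directed path from 9 to 1, so the graph is not strongly connected.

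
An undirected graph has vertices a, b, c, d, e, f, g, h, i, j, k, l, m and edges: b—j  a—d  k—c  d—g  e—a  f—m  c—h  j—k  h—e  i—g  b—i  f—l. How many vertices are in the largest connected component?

Starting from f we can reach f, l, m. That is one component of size 3.
Starting from a we can reach a, b, c, d, e, g, h, i, j, k. That is one component of size 10.
The largest has 10 vertices.

10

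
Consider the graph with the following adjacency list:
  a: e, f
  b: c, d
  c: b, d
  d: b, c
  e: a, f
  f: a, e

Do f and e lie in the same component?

From f we can reach a, e, f, which includes e.

Yes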